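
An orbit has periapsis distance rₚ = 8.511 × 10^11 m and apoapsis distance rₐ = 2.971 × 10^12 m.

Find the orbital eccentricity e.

e = (rₐ − rₚ) / (rₐ + rₚ).
e = (2.971e+12 − 8.511e+11) / (2.971e+12 + 8.511e+11) = 2.1199e+12 / 3.8221e+12 ≈ 0.5546.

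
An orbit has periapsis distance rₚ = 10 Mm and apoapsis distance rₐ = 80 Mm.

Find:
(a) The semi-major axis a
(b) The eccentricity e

Convert to SI: rₚ = 10 Mm = 1e+07 m; rₐ = 80 Mm = 8e+07 m.
(a) a = (rₚ + rₐ) / 2 = (1e+07 + 8e+07) / 2 ≈ 4.5e+07 m = 45 Mm.
(b) e = (rₐ − rₚ) / (rₐ + rₚ) = (8e+07 − 1e+07) / (8e+07 + 1e+07) ≈ 0.7778.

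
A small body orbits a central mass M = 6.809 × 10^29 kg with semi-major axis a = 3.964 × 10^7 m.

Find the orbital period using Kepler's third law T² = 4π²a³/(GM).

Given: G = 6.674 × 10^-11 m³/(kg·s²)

GM = G · M = 6.674e-11 · 6.809e+29 = 4.54433e+19 m³/s².
Kepler's third law: T = 2π √(a³ / GM).
Substituting a = 3.964e+07 m and GM = 4.54433e+19 m³/s²:
T = 2π √((3.964e+07)³ / 4.54433e+19) s
T ≈ 232.6 s = 3.877 minutes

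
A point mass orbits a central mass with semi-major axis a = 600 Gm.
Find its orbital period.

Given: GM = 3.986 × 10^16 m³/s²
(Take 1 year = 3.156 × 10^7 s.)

Convert to SI: a = 600 Gm = 6e+11 m.
Kepler's third law: T = 2π √(a³ / GM).
Substituting a = 6e+11 m and GM = 3.986e+16 m³/s²:
T = 2π √((6e+11)³ / 3.986e+16) s
T ≈ 1.463e+10 s = 463.4 years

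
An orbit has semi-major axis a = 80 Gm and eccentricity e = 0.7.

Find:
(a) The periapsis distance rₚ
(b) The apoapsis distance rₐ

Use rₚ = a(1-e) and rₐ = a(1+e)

Convert to SI: a = 80 Gm = 8e+10 m.
(a) rₚ = a(1 − e) = 8e+10 · (1 − 0.7) = 8e+10 · 0.3 ≈ 2.4e+10 m = 24 Gm.
(b) rₐ = a(1 + e) = 8e+10 · (1 + 0.7) = 8e+10 · 1.7 ≈ 1.36e+11 m = 136 Gm.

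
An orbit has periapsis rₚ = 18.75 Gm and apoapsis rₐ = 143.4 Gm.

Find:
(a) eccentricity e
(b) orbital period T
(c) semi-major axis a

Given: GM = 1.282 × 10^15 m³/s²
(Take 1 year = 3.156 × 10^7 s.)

Convert to SI: rₚ = 18.75 Gm = 1.875e+10 m; rₐ = 143.4 Gm = 1.434e+11 m.
(a) e = (rₐ − rₚ)/(rₐ + rₚ) = (1.434e+11 − 1.875e+10)/(1.434e+11 + 1.875e+10) ≈ 0.7687
(b) With a = (rₚ + rₐ)/2 = 8.1075e+10 m, T = 2π √(a³/GM) = 2π √((8.1075e+10)³/1.282e+15) s ≈ 4.051e+09 s
(c) a = (rₚ + rₐ)/2 = (1.875e+10 + 1.434e+11)/2 ≈ 8.108e+10 m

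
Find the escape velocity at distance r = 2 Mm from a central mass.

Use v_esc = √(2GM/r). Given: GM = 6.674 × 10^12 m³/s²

Convert to SI: r = 2 Mm = 2e+06 m.
Escape velocity comes from setting total energy to zero: ½v² − GM/r = 0 ⇒ v_esc = √(2GM / r).
v_esc = √(2 · 6.674e+12 / 2e+06) m/s ≈ 2583 m/s = 2.583 km/s.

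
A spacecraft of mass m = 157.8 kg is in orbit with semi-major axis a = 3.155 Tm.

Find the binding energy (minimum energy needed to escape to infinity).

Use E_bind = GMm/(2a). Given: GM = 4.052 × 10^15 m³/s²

Convert to SI: a = 3.155 Tm = 3.155e+12 m.
Total orbital energy is E = −GMm/(2a); binding energy is E_bind = −E = GMm/(2a).
E_bind = 4.052e+15 · 157.8 / (2 · 3.155e+12) J ≈ 1.013e+05 J = 101.3 kJ.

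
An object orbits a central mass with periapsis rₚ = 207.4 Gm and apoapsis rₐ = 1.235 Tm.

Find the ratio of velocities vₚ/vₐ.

Convert to SI: rₚ = 207.4 Gm = 2.074e+11 m; rₐ = 1.235 Tm = 1.235e+12 m.
Conservation of angular momentum gives rₚvₚ = rₐvₐ, so vₚ/vₐ = rₐ/rₚ.
vₚ/vₐ = 1.235e+12 / 2.074e+11 ≈ 5.955.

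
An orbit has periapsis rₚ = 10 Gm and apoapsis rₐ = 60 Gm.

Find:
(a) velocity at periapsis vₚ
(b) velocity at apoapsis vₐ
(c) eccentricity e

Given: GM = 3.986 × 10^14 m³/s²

Convert to SI: rₚ = 10 Gm = 1e+10 m; rₐ = 60 Gm = 6e+10 m.
(a) With a = (rₚ + rₐ)/2 = 3.5e+10 m, vₚ = √(GM (2/rₚ − 1/a)) = √(3.986e+14 · (2/1e+10 − 1/3.5e+10)) m/s ≈ 261.4 m/s
(b) With a = (rₚ + rₐ)/2 = 3.5e+10 m, vₐ = √(GM (2/rₐ − 1/a)) = √(3.986e+14 · (2/6e+10 − 1/3.5e+10)) m/s ≈ 43.57 m/s
(c) e = (rₐ − rₚ)/(rₐ + rₚ) = (6e+10 − 1e+10)/(6e+10 + 1e+10) ≈ 0.7143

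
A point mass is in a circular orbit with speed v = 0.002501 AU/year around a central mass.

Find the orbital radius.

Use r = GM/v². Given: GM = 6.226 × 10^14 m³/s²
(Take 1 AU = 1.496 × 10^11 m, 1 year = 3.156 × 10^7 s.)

Convert to SI: v = 0.002501 AU/year = 11.8552 m/s.
For a circular orbit, v² = GM / r, so r = GM / v².
r = 6.226e+14 / (11.8552)² m ≈ 4.43e+12 m = 29.61 AU.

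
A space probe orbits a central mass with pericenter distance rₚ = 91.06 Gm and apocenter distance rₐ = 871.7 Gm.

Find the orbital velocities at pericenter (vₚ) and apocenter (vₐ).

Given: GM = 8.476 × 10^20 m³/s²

Convert to SI: rₚ = 91.06 Gm = 9.106e+10 m; rₐ = 871.7 Gm = 8.717e+11 m.
Use the vis-viva equation v² = GM(2/r − 1/a) with a = (rₚ + rₐ)/2 = (9.106e+10 + 8.717e+11)/2 = 4.8138e+11 m.
vₚ = √(GM · (2/rₚ − 1/a)) = √(8.476e+20 · (2/9.106e+10 − 1/4.8138e+11)) m/s ≈ 1.298e+05 m/s = 129.8 km/s.
vₐ = √(GM · (2/rₐ − 1/a)) = √(8.476e+20 · (2/8.717e+11 − 1/4.8138e+11)) m/s ≈ 1.356e+04 m/s = 13.56 km/s.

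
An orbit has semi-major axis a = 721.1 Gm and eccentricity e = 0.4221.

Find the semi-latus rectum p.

Convert to SI: a = 721.1 Gm = 7.211e+11 m.
p = a (1 − e²).
p = 7.211e+11 · (1 − (0.4221)²) = 7.211e+11 · 0.821832 ≈ 5.926e+11 m = 592.6 Gm.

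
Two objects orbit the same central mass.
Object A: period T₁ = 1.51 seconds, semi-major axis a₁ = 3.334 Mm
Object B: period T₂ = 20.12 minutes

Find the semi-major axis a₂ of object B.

Convert to SI: a₁ = 3.334 Mm = 3.334e+06 m; T₂ = 20.12 minutes = 1207.2 s.
Kepler's third law: (T₁/T₂)² = (a₁/a₂)³ ⇒ a₂ = a₁ · (T₂/T₁)^(2/3).
T₂/T₁ = 1207.2 / 1.51 = 799.47.
a₂ = 3.334e+06 · (799.47)^(2/3) m ≈ 2.872e+08 m = 287.2 Mm.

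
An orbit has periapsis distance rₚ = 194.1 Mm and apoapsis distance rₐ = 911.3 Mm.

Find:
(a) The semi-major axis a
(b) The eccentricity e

Convert to SI: rₚ = 194.1 Mm = 1.941e+08 m; rₐ = 911.3 Mm = 9.113e+08 m.
(a) a = (rₚ + rₐ) / 2 = (1.941e+08 + 9.113e+08) / 2 ≈ 5.527e+08 m = 552.7 Mm.
(b) e = (rₐ − rₚ) / (rₐ + rₚ) = (9.113e+08 − 1.941e+08) / (9.113e+08 + 1.941e+08) ≈ 0.6488.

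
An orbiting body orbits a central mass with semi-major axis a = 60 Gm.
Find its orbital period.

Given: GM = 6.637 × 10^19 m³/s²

Convert to SI: a = 60 Gm = 6e+10 m.
Kepler's third law: T = 2π √(a³ / GM).
Substituting a = 6e+10 m and GM = 6.637e+19 m³/s²:
T = 2π √((6e+10)³ / 6.637e+19) s
T ≈ 1.133e+07 s = 131.2 days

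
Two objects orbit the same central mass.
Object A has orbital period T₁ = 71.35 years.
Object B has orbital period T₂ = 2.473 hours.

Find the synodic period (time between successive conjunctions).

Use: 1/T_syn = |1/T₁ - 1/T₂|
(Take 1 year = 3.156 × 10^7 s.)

Convert to SI: T₁ = 71.35 years = 2.25181e+09 s; T₂ = 2.473 hours = 8902.8 s.
T_syn = |T₁ · T₂ / (T₁ − T₂)|.
T_syn = |2.25181e+09 · 8902.8 / (2.25181e+09 − 8902.8)| s ≈ 8903 s = 2.473 hours.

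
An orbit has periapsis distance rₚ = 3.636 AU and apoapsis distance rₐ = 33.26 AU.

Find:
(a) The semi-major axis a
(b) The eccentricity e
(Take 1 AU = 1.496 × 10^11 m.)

Convert to SI: rₚ = 3.636 AU = 5.43946e+11 m; rₐ = 33.26 AU = 4.9757e+12 m.
(a) a = (rₚ + rₐ) / 2 = (5.43946e+11 + 4.9757e+12) / 2 ≈ 2.76e+12 m = 18.45 AU.
(b) e = (rₐ − rₚ) / (rₐ + rₚ) = (4.9757e+12 − 5.43946e+11) / (4.9757e+12 + 5.43946e+11) ≈ 0.8029.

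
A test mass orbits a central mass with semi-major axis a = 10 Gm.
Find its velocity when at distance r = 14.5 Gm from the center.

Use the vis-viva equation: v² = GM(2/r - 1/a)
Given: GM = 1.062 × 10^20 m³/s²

Convert to SI: a = 10 Gm = 1e+10 m; r = 14.5 Gm = 1.45e+10 m.
Vis-viva: v = √(GM · (2/r − 1/a)).
2/r − 1/a = 2/1.45e+10 − 1/1e+10 = 3.7931e-11 m⁻¹.
v = √(1.062e+20 · 3.7931e-11) m/s ≈ 6.347e+04 m/s = 63.47 km/s.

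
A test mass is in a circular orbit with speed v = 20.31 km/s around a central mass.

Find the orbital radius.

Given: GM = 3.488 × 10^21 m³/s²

Convert to SI: v = 20.31 km/s = 20310 m/s.
For a circular orbit, v² = GM / r, so r = GM / v².
r = 3.488e+21 / (20310)² m ≈ 8.456e+12 m = 8.456 Tm.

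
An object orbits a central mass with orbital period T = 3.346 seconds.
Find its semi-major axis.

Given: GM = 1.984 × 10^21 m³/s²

Invert Kepler's third law: a = (GM · T² / (4π²))^(1/3).
Substituting T = 3.346 s and GM = 1.984e+21 m³/s²:
a = (1.984e+21 · (3.346)² / (4π²))^(1/3) m
a ≈ 8.256e+06 m = 8.256 Mm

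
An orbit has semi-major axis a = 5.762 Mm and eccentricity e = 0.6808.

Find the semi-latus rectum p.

Convert to SI: a = 5.762 Mm = 5.762e+06 m.
p = a (1 − e²).
p = 5.762e+06 · (1 − (0.6808)²) = 5.762e+06 · 0.536511 ≈ 3.091e+06 m = 3.091 Mm.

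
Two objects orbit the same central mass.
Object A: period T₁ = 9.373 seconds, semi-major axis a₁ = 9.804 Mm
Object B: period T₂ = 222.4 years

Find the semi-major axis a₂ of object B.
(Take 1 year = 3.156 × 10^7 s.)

Convert to SI: a₁ = 9.804 Mm = 9.804e+06 m; T₂ = 222.4 years = 7.01894e+09 s.
Kepler's third law: (T₁/T₂)² = (a₁/a₂)³ ⇒ a₂ = a₁ · (T₂/T₁)^(2/3).
T₂/T₁ = 7.01894e+09 / 9.373 = 7.48847e+08.
a₂ = 9.804e+06 · (7.48847e+08)^(2/3) m ≈ 8.085e+12 m = 8.085 Tm.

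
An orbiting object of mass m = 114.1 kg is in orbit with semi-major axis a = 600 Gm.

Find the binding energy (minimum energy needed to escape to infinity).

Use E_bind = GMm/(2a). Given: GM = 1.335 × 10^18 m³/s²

Convert to SI: a = 600 Gm = 6e+11 m.
Total orbital energy is E = −GMm/(2a); binding energy is E_bind = −E = GMm/(2a).
E_bind = 1.335e+18 · 114.1 / (2 · 6e+11) J ≈ 1.269e+08 J = 126.9 MJ.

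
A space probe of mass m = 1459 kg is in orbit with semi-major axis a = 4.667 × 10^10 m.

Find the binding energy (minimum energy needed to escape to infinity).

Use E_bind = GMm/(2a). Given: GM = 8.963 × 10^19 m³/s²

Total orbital energy is E = −GMm/(2a); binding energy is E_bind = −E = GMm/(2a).
E_bind = 8.963e+19 · 1459 / (2 · 4.667e+10) J ≈ 1.401e+12 J = 1.401 TJ.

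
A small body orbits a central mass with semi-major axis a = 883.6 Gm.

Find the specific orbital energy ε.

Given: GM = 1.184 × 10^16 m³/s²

Convert to SI: a = 883.6 Gm = 8.836e+11 m.
ε = −GM / (2a).
ε = −1.184e+16 / (2 · 8.836e+11) J/kg ≈ -6700 J/kg = -6.7 kJ/kg.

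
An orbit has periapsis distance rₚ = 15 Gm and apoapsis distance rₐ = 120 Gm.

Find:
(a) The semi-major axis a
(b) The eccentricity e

Convert to SI: rₚ = 15 Gm = 1.5e+10 m; rₐ = 120 Gm = 1.2e+11 m.
(a) a = (rₚ + rₐ) / 2 = (1.5e+10 + 1.2e+11) / 2 ≈ 6.75e+10 m = 67.5 Gm.
(b) e = (rₐ − rₚ) / (rₐ + rₚ) = (1.2e+11 − 1.5e+10) / (1.2e+11 + 1.5e+10) ≈ 0.7778.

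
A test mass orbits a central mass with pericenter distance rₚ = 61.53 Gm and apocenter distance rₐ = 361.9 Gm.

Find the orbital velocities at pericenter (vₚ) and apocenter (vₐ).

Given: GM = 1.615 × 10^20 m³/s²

Convert to SI: rₚ = 61.53 Gm = 6.153e+10 m; rₐ = 361.9 Gm = 3.619e+11 m.
Use the vis-viva equation v² = GM(2/r − 1/a) with a = (rₚ + rₐ)/2 = (6.153e+10 + 3.619e+11)/2 = 2.11715e+11 m.
vₚ = √(GM · (2/rₚ − 1/a)) = √(1.615e+20 · (2/6.153e+10 − 1/2.11715e+11)) m/s ≈ 6.698e+04 m/s = 66.98 km/s.
vₐ = √(GM · (2/rₐ − 1/a)) = √(1.615e+20 · (2/3.619e+11 − 1/2.11715e+11)) m/s ≈ 1.139e+04 m/s = 11.39 km/s.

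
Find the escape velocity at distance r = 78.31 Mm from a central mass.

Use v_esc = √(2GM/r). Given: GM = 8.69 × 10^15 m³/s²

Convert to SI: r = 78.31 Mm = 7.831e+07 m.
Escape velocity comes from setting total energy to zero: ½v² − GM/r = 0 ⇒ v_esc = √(2GM / r).
v_esc = √(2 · 8.69e+15 / 7.831e+07) m/s ≈ 1.49e+04 m/s = 14.9 km/s.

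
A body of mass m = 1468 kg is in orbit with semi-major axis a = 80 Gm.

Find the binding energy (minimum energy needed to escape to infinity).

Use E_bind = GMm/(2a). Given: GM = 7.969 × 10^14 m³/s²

Convert to SI: a = 80 Gm = 8e+10 m.
Total orbital energy is E = −GMm/(2a); binding energy is E_bind = −E = GMm/(2a).
E_bind = 7.969e+14 · 1468 / (2 · 8e+10) J ≈ 7.312e+06 J = 7.312 MJ.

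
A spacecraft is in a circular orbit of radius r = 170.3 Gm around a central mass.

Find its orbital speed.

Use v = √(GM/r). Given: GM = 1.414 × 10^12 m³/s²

Convert to SI: r = 170.3 Gm = 1.703e+11 m.
For a circular orbit, gravity supplies the centripetal force, so v = √(GM / r).
v = √(1.414e+12 / 1.703e+11) m/s ≈ 2.881 m/s = 2.881 m/s.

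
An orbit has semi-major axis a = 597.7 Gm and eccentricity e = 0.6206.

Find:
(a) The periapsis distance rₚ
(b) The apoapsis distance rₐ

Convert to SI: a = 597.7 Gm = 5.977e+11 m.
(a) rₚ = a(1 − e) = 5.977e+11 · (1 − 0.6206) = 5.977e+11 · 0.3794 ≈ 2.268e+11 m = 226.8 Gm.
(b) rₐ = a(1 + e) = 5.977e+11 · (1 + 0.6206) = 5.977e+11 · 1.6206 ≈ 9.686e+11 m = 968.6 Gm.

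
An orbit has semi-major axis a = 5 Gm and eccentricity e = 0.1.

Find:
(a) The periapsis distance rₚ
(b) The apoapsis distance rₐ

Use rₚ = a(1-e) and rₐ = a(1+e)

Convert to SI: a = 5 Gm = 5e+09 m.
(a) rₚ = a(1 − e) = 5e+09 · (1 − 0.1) = 5e+09 · 0.9 ≈ 4.5e+09 m = 4.5 Gm.
(b) rₐ = a(1 + e) = 5e+09 · (1 + 0.1) = 5e+09 · 1.1 ≈ 5.5e+09 m = 5.5 Gm.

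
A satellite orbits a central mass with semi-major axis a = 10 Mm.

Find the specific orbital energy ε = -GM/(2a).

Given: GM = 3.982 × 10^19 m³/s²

Convert to SI: a = 10 Mm = 1e+07 m.
ε = −GM / (2a).
ε = −3.982e+19 / (2 · 1e+07) J/kg ≈ -1.991e+12 J/kg = -1991 GJ/kg.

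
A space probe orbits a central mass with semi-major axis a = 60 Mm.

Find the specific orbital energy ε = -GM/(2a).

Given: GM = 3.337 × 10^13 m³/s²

Convert to SI: a = 60 Mm = 6e+07 m.
ε = −GM / (2a).
ε = −3.337e+13 / (2 · 6e+07) J/kg ≈ -2.781e+05 J/kg = -278.1 kJ/kg.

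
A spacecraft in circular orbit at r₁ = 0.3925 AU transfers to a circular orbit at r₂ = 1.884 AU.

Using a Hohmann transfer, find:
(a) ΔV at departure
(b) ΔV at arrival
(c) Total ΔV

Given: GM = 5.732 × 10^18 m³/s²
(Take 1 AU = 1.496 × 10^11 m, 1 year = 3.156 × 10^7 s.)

Convert to SI: r₁ = 0.3925 AU = 5.8718e+10 m; r₂ = 1.884 AU = 2.81846e+11 m.
Transfer semi-major axis: a_t = (r₁ + r₂)/2 = (5.8718e+10 + 2.81846e+11)/2 = 1.70282e+11 m.
Circular speeds: v₁ = √(GM/r₁) = 9880.24 m/s, v₂ = √(GM/r₂) = 4509.69 m/s.
Transfer speeds (vis-viva v² = GM(2/r − 1/a_t)): v₁ᵗ = 12711.3 m/s, v₂ᵗ = 2648.18 m/s.
(a) ΔV₁ = |v₁ᵗ − v₁| ≈ 2831 m/s = 0.5972 AU/year.
(b) ΔV₂ = |v₂ − v₂ᵗ| ≈ 1862 m/s = 0.3927 AU/year.
(c) ΔV_total = ΔV₁ + ΔV₂ ≈ 4693 m/s = 0.99 AU/year.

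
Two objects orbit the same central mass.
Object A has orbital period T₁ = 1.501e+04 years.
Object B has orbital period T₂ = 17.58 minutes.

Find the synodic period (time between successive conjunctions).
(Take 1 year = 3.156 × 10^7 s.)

Convert to SI: T₁ = 1.501e+04 years = 4.73716e+11 s; T₂ = 17.58 minutes = 1054.8 s.
T_syn = |T₁ · T₂ / (T₁ − T₂)|.
T_syn = |4.73716e+11 · 1054.8 / (4.73716e+11 − 1054.8)| s ≈ 1055 s = 17.58 minutes.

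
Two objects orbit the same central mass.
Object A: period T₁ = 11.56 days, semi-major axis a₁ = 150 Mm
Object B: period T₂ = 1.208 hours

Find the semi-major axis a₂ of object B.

Convert to SI: T₁ = 11.56 days = 998784 s; a₁ = 150 Mm = 1.5e+08 m; T₂ = 1.208 hours = 4348.8 s.
Kepler's third law: (T₁/T₂)² = (a₁/a₂)³ ⇒ a₂ = a₁ · (T₂/T₁)^(2/3).
T₂/T₁ = 4348.8 / 998784 = 0.00435409.
a₂ = 1.5e+08 · (0.00435409)^(2/3) m ≈ 4e+06 m = 4 Mm.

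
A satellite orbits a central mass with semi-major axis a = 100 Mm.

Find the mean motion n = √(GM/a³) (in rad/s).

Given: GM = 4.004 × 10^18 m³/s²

Convert to SI: a = 100 Mm = 1e+08 m.
n = √(GM / a³).
n = √(4.004e+18 / (1e+08)³) rad/s ≈ 0.002001 rad/s.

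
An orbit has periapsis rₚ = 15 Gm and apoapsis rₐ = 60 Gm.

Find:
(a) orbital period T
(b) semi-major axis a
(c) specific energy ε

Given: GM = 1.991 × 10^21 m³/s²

Convert to SI: rₚ = 15 Gm = 1.5e+10 m; rₐ = 60 Gm = 6e+10 m.
(a) With a = (rₚ + rₐ)/2 = 3.75e+10 m, T = 2π √(a³/GM) = 2π √((3.75e+10)³/1.991e+21) s ≈ 1.023e+06 s
(b) a = (rₚ + rₐ)/2 = (1.5e+10 + 6e+10)/2 ≈ 3.75e+10 m
(c) With a = (rₚ + rₐ)/2 = 3.75e+10 m, ε = −GM/(2a) = −1.991e+21/(2 · 3.75e+10) J/kg ≈ -2.655e+10 J/kg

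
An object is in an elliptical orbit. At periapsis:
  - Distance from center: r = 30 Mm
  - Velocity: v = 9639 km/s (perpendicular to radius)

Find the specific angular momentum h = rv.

Convert to SI: r = 30 Mm = 3e+07 m; v = 9639 km/s = 9.639e+06 m/s.
With v perpendicular to r, h = r · v.
h = 3e+07 · 9.639e+06 m²/s ≈ 2.892e+14 m²/s.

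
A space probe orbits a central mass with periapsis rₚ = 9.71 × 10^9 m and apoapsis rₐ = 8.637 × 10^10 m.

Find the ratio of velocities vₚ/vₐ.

Conservation of angular momentum gives rₚvₚ = rₐvₐ, so vₚ/vₐ = rₐ/rₚ.
vₚ/vₐ = 8.637e+10 / 9.71e+09 ≈ 8.895.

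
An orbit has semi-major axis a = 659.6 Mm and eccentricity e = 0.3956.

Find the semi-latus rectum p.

Convert to SI: a = 659.6 Mm = 6.596e+08 m.
p = a (1 − e²).
p = 6.596e+08 · (1 − (0.3956)²) = 6.596e+08 · 0.843501 ≈ 5.564e+08 m = 556.4 Mm.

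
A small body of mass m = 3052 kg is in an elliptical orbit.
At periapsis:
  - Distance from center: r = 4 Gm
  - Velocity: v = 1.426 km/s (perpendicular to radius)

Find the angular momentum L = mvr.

Convert to SI: r = 4 Gm = 4e+09 m; v = 1.426 km/s = 1426 m/s.
Since v is perpendicular to r, L = m · v · r.
L = 3052 · 1426 · 4e+09 kg·m²/s ≈ 1.741e+16 kg·m²/s.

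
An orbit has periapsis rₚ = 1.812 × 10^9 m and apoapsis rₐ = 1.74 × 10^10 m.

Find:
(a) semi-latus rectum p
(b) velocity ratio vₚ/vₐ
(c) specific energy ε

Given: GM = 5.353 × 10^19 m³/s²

(a) From a = (rₚ + rₐ)/2 = 9.606e+09 m and e = (rₐ − rₚ)/(rₐ + rₚ) = 0.811368, p = a(1 − e²) = 9.606e+09 · (1 − (0.811368)²) ≈ 3.282e+09 m
(b) Conservation of angular momentum (rₚvₚ = rₐvₐ) gives vₚ/vₐ = rₐ/rₚ = 1.74e+10/1.812e+09 ≈ 9.603
(c) With a = (rₚ + rₐ)/2 = 9.606e+09 m, ε = −GM/(2a) = −5.353e+19/(2 · 9.606e+09) J/kg ≈ -2.786e+09 J/kg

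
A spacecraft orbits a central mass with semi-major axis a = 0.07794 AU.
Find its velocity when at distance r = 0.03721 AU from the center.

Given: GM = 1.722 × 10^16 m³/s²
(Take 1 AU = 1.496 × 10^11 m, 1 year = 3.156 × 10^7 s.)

Convert to SI: a = 0.07794 AU = 1.16598e+10 m; r = 0.03721 AU = 5.56662e+09 m.
Vis-viva: v = √(GM · (2/r − 1/a)).
2/r − 1/a = 2/5.56662e+09 − 1/1.16598e+10 = 2.7352e-10 m⁻¹.
v = √(1.722e+16 · 2.7352e-10) m/s ≈ 2170 m/s = 0.4578 AU/year.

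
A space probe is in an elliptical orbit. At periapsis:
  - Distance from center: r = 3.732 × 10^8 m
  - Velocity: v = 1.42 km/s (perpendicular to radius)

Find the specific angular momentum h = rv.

Convert to SI: v = 1.42 km/s = 1420 m/s.
With v perpendicular to r, h = r · v.
h = 3.732e+08 · 1420 m²/s ≈ 5.299e+11 m²/s.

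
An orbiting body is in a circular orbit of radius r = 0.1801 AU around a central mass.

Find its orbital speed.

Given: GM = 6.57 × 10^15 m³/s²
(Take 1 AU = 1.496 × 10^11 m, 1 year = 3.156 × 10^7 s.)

Convert to SI: r = 0.1801 AU = 2.6943e+10 m.
For a circular orbit, gravity supplies the centripetal force, so v = √(GM / r).
v = √(6.57e+15 / 2.6943e+10) m/s ≈ 493.8 m/s = 0.1042 AU/year.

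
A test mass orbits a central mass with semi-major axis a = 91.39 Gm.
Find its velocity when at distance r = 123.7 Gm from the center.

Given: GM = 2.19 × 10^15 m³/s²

Convert to SI: a = 91.39 Gm = 9.139e+10 m; r = 123.7 Gm = 1.237e+11 m.
Vis-viva: v = √(GM · (2/r − 1/a)).
2/r − 1/a = 2/1.237e+11 − 1/9.139e+10 = 5.22603e-12 m⁻¹.
v = √(2.19e+15 · 5.22603e-12) m/s ≈ 107 m/s = 107 m/s.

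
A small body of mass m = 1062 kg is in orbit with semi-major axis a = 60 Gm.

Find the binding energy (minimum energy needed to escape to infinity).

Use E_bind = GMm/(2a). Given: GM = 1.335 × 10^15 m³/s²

Convert to SI: a = 60 Gm = 6e+10 m.
Total orbital energy is E = −GMm/(2a); binding energy is E_bind = −E = GMm/(2a).
E_bind = 1.335e+15 · 1062 / (2 · 6e+10) J ≈ 1.181e+07 J = 11.81 MJ.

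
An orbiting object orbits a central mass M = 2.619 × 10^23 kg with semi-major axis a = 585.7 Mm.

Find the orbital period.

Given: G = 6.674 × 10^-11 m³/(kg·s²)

Convert to SI: a = 585.7 Mm = 5.857e+08 m.
GM = G · M = 6.674e-11 · 2.619e+23 = 1.74792e+13 m³/s².
Kepler's third law: T = 2π √(a³ / GM).
Substituting a = 5.857e+08 m and GM = 1.74792e+13 m³/s²:
T = 2π √((5.857e+08)³ / 1.74792e+13) s
T ≈ 2.13e+07 s = 246.6 days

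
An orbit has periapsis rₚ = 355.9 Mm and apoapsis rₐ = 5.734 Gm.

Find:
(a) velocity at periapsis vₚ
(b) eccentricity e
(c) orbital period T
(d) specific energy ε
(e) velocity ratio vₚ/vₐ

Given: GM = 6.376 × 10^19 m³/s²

Convert to SI: rₚ = 355.9 Mm = 3.559e+08 m; rₐ = 5.734 Gm = 5.734e+09 m.
(a) With a = (rₚ + rₐ)/2 = 3.04495e+09 m, vₚ = √(GM (2/rₚ − 1/a)) = √(6.376e+19 · (2/3.559e+08 − 1/3.04495e+09)) m/s ≈ 5.808e+05 m/s
(b) e = (rₐ − rₚ)/(rₐ + rₚ) = (5.734e+09 − 3.559e+08)/(5.734e+09 + 3.559e+08) ≈ 0.8831
(c) With a = (rₚ + rₐ)/2 = 3.04495e+09 m, T = 2π √(a³/GM) = 2π √((3.04495e+09)³/6.376e+19) s ≈ 1.322e+05 s
(d) With a = (rₚ + rₐ)/2 = 3.04495e+09 m, ε = −GM/(2a) = −6.376e+19/(2 · 3.04495e+09) J/kg ≈ -1.047e+10 J/kg
(e) Conservation of angular momentum (rₚvₚ = rₐvₐ) gives vₚ/vₐ = rₐ/rₚ = 5.734e+09/3.559e+08 ≈ 16.11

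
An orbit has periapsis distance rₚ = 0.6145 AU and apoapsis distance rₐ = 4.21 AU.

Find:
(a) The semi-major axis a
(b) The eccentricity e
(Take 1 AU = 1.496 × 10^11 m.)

Convert to SI: rₚ = 0.6145 AU = 9.19292e+10 m; rₐ = 4.21 AU = 6.29816e+11 m.
(a) a = (rₚ + rₐ) / 2 = (9.19292e+10 + 6.29816e+11) / 2 ≈ 3.609e+11 m = 2.412 AU.
(b) e = (rₐ − rₚ) / (rₐ + rₚ) = (6.29816e+11 − 9.19292e+10) / (6.29816e+11 + 9.19292e+10) ≈ 0.7453.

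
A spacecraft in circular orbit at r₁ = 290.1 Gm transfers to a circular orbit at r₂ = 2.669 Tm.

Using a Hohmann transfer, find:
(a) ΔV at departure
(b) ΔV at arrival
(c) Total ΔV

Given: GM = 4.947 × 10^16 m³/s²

Convert to SI: r₁ = 290.1 Gm = 2.901e+11 m; r₂ = 2.669 Tm = 2.669e+12 m.
Transfer semi-major axis: a_t = (r₁ + r₂)/2 = (2.901e+11 + 2.669e+12)/2 = 1.47955e+12 m.
Circular speeds: v₁ = √(GM/r₁) = 412.95 m/s, v₂ = √(GM/r₂) = 136.143 m/s.
Transfer speeds (vis-viva v² = GM(2/r − 1/a_t)): v₁ᵗ = 554.634 m/s, v₂ᵗ = 60.2845 m/s.
(a) ΔV₁ = |v₁ᵗ − v₁| ≈ 141.7 m/s = 141.7 m/s.
(b) ΔV₂ = |v₂ − v₂ᵗ| ≈ 75.86 m/s = 75.86 m/s.
(c) ΔV_total = ΔV₁ + ΔV₂ ≈ 217.5 m/s = 217.5 m/s.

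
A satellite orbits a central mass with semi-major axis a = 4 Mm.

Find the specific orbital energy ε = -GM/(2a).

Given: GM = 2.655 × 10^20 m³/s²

Convert to SI: a = 4 Mm = 4e+06 m.
ε = −GM / (2a).
ε = −2.655e+20 / (2 · 4e+06) J/kg ≈ -3.319e+13 J/kg = -3.319e+04 GJ/kg.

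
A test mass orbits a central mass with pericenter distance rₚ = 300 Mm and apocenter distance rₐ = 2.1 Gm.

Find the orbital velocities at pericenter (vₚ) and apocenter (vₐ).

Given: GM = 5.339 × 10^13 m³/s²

Convert to SI: rₚ = 300 Mm = 3e+08 m; rₐ = 2.1 Gm = 2.1e+09 m.
Use the vis-viva equation v² = GM(2/r − 1/a) with a = (rₚ + rₐ)/2 = (3e+08 + 2.1e+09)/2 = 1.2e+09 m.
vₚ = √(GM · (2/rₚ − 1/a)) = √(5.339e+13 · (2/3e+08 − 1/1.2e+09)) m/s ≈ 558.1 m/s = 558.1 m/s.
vₐ = √(GM · (2/rₐ − 1/a)) = √(5.339e+13 · (2/2.1e+09 − 1/1.2e+09)) m/s ≈ 79.72 m/s = 79.72 m/s.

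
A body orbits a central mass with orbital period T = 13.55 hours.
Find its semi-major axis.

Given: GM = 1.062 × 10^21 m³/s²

Convert to SI: T = 13.55 hours = 48780 s.
Invert Kepler's third law: a = (GM · T² / (4π²))^(1/3).
Substituting T = 48780 s and GM = 1.062e+21 m³/s²:
a = (1.062e+21 · (48780)² / (4π²))^(1/3) m
a ≈ 4e+09 m = 4 Gm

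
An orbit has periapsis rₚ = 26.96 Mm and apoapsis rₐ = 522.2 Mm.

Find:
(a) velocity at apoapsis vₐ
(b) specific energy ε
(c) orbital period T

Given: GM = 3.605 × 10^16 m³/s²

Convert to SI: rₚ = 26.96 Mm = 2.696e+07 m; rₐ = 522.2 Mm = 5.222e+08 m.
(a) With a = (rₚ + rₐ)/2 = 2.7458e+08 m, vₐ = √(GM (2/rₐ − 1/a)) = √(3.605e+16 · (2/5.222e+08 − 1/2.7458e+08)) m/s ≈ 2604 m/s
(b) With a = (rₚ + rₐ)/2 = 2.7458e+08 m, ε = −GM/(2a) = −3.605e+16/(2 · 2.7458e+08) J/kg ≈ -6.565e+07 J/kg
(c) With a = (rₚ + rₐ)/2 = 2.7458e+08 m, T = 2π √(a³/GM) = 2π √((2.7458e+08)³/3.605e+16) s ≈ 1.506e+05 s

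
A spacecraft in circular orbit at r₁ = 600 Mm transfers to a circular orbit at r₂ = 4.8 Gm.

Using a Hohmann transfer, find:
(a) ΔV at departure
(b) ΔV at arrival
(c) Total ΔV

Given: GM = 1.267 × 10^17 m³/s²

Convert to SI: r₁ = 600 Mm = 6e+08 m; r₂ = 4.8 Gm = 4.8e+09 m.
Transfer semi-major axis: a_t = (r₁ + r₂)/2 = (6e+08 + 4.8e+09)/2 = 2.7e+09 m.
Circular speeds: v₁ = √(GM/r₁) = 14531.6 m/s, v₂ = √(GM/r₂) = 5137.69 m/s.
Transfer speeds (vis-viva v² = GM(2/r − 1/a_t)): v₁ᵗ = 19375.4 m/s, v₂ᵗ = 2421.93 m/s.
(a) ΔV₁ = |v₁ᵗ − v₁| ≈ 4844 m/s = 4.844 km/s.
(b) ΔV₂ = |v₂ − v₂ᵗ| ≈ 2716 m/s = 2.716 km/s.
(c) ΔV_total = ΔV₁ + ΔV₂ ≈ 7560 m/s = 7.56 km/s.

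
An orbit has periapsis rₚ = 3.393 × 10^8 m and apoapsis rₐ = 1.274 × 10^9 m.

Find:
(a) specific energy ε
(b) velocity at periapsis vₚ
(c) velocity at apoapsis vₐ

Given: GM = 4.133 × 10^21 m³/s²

(a) With a = (rₚ + rₐ)/2 = 8.0665e+08 m, ε = −GM/(2a) = −4.133e+21/(2 · 8.0665e+08) J/kg ≈ -2.562e+12 J/kg
(b) With a = (rₚ + rₐ)/2 = 8.0665e+08 m, vₚ = √(GM (2/rₚ − 1/a)) = √(4.133e+21 · (2/3.393e+08 − 1/8.0665e+08)) m/s ≈ 4.386e+06 m/s
(c) With a = (rₚ + rₐ)/2 = 8.0665e+08 m, vₐ = √(GM (2/rₐ − 1/a)) = √(4.133e+21 · (2/1.274e+09 − 1/8.0665e+08)) m/s ≈ 1.168e+06 m/s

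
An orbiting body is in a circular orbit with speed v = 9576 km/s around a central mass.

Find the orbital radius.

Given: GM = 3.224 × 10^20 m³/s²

Convert to SI: v = 9576 km/s = 9.576e+06 m/s.
For a circular orbit, v² = GM / r, so r = GM / v².
r = 3.224e+20 / (9.576e+06)² m ≈ 3.516e+06 m = 3.516 × 10^6 m.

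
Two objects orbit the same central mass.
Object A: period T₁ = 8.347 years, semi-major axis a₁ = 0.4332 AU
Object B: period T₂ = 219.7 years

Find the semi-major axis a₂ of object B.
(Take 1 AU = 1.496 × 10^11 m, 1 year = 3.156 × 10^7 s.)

Convert to SI: T₁ = 8.347 years = 2.63431e+08 s; a₁ = 0.4332 AU = 6.48067e+10 m; T₂ = 219.7 years = 6.93373e+09 s.
Kepler's third law: (T₁/T₂)² = (a₁/a₂)³ ⇒ a₂ = a₁ · (T₂/T₁)^(2/3).
T₂/T₁ = 6.93373e+09 / 2.63431e+08 = 26.3208.
a₂ = 6.48067e+10 · (26.3208)^(2/3) m ≈ 5.734e+11 m = 3.833 AU.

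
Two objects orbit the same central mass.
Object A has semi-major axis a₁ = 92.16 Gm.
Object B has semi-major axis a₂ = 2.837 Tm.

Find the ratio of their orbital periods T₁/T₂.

Convert to SI: a₁ = 92.16 Gm = 9.216e+10 m; a₂ = 2.837 Tm = 2.837e+12 m.
From Kepler's third law, (T₁/T₂)² = (a₁/a₂)³, so T₁/T₂ = (a₁/a₂)^(3/2).
a₁/a₂ = 9.216e+10 / 2.837e+12 = 0.032485.
T₁/T₂ = (0.032485)^(3/2) ≈ 0.005855.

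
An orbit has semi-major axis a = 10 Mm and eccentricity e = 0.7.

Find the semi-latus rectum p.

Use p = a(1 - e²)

Convert to SI: a = 10 Mm = 1e+07 m.
p = a (1 − e²).
p = 1e+07 · (1 − (0.7)²) = 1e+07 · 0.51 ≈ 5.1e+06 m = 5.1 Mm.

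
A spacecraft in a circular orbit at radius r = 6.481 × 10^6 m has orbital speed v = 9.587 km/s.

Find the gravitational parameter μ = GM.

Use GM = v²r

Convert to SI: v = 9.587 km/s = 9587 m/s.
For a circular orbit v² = GM/r, so GM = v² · r.
GM = (9587)² · 6.481e+06 m³/s² ≈ 5.957e+14 m³/s² = 5.957 × 10^14 m³/s².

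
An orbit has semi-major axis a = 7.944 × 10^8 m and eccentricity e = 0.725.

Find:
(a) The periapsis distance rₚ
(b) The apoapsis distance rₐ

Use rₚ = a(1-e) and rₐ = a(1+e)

(a) rₚ = a(1 − e) = 7.944e+08 · (1 − 0.725) = 7.944e+08 · 0.275 ≈ 2.185e+08 m = 2.185 × 10^8 m.
(b) rₐ = a(1 + e) = 7.944e+08 · (1 + 0.725) = 7.944e+08 · 1.725 ≈ 1.37e+09 m = 1.37 × 10^9 m.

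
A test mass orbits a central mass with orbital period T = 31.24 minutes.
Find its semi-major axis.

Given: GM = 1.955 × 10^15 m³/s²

Convert to SI: T = 31.24 minutes = 1874.4 s.
Invert Kepler's third law: a = (GM · T² / (4π²))^(1/3).
Substituting T = 1874.4 s and GM = 1.955e+15 m³/s²:
a = (1.955e+15 · (1874.4)² / (4π²))^(1/3) m
a ≈ 5.583e+06 m = 5.583 × 10^6 m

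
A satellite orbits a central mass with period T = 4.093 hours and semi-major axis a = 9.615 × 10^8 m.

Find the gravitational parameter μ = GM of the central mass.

Convert to SI: T = 4.093 hours = 14734.8 s.
GM = 4π² · a³ / T².
GM = 4π² · (9.615e+08)³ / (14734.8)² m³/s² ≈ 1.616e+20 m³/s² = 1.616 × 10^20 m³/s².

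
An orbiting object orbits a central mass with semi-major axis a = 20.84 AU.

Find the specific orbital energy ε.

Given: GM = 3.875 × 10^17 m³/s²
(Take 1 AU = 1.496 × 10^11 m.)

Convert to SI: a = 20.84 AU = 3.11766e+12 m.
ε = −GM / (2a).
ε = −3.875e+17 / (2 · 3.11766e+12) J/kg ≈ -6.215e+04 J/kg = -62.15 kJ/kg.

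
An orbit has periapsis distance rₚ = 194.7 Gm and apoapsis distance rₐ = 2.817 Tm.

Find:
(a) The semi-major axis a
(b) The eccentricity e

Convert to SI: rₚ = 194.7 Gm = 1.947e+11 m; rₐ = 2.817 Tm = 2.817e+12 m.
(a) a = (rₚ + rₐ) / 2 = (1.947e+11 + 2.817e+12) / 2 ≈ 1.506e+12 m = 1.506 Tm.
(b) e = (rₐ − rₚ) / (rₐ + rₚ) = (2.817e+12 − 1.947e+11) / (2.817e+12 + 1.947e+11) ≈ 0.8707.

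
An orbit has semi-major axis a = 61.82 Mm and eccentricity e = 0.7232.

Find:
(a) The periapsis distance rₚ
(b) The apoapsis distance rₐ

Convert to SI: a = 61.82 Mm = 6.182e+07 m.
(a) rₚ = a(1 − e) = 6.182e+07 · (1 − 0.7232) = 6.182e+07 · 0.2768 ≈ 1.711e+07 m = 17.11 Mm.
(b) rₐ = a(1 + e) = 6.182e+07 · (1 + 0.7232) = 6.182e+07 · 1.7232 ≈ 1.065e+08 m = 106.5 Mm.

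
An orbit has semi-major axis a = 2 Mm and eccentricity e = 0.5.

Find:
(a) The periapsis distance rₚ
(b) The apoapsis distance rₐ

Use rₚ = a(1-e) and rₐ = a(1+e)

Convert to SI: a = 2 Mm = 2e+06 m.
(a) rₚ = a(1 − e) = 2e+06 · (1 − 0.5) = 2e+06 · 0.5 ≈ 1e+06 m = 1 Mm.
(b) rₐ = a(1 + e) = 2e+06 · (1 + 0.5) = 2e+06 · 1.5 ≈ 3e+06 m = 3 Mm.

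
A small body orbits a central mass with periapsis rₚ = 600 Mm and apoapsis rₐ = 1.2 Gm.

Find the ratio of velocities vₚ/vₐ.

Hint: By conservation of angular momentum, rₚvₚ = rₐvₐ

Convert to SI: rₚ = 600 Mm = 6e+08 m; rₐ = 1.2 Gm = 1.2e+09 m.
Conservation of angular momentum gives rₚvₚ = rₐvₐ, so vₚ/vₐ = rₐ/rₚ.
vₚ/vₐ = 1.2e+09 / 6e+08 ≈ 2.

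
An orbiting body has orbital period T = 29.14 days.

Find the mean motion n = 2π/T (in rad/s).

Convert to SI: T = 29.14 days = 2.5177e+06 s.
n = 2π / T.
n = 2π / 2.5177e+06 s ≈ 2.496e-06 rad/s.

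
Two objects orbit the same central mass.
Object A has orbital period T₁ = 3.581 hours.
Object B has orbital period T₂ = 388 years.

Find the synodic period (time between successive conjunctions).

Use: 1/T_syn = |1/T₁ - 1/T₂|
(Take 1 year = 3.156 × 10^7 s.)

Convert to SI: T₁ = 3.581 hours = 12891.6 s; T₂ = 388 years = 1.22453e+10 s.
T_syn = |T₁ · T₂ / (T₁ − T₂)|.
T_syn = |12891.6 · 1.22453e+10 / (12891.6 − 1.22453e+10)| s ≈ 1.289e+04 s = 3.581 hours.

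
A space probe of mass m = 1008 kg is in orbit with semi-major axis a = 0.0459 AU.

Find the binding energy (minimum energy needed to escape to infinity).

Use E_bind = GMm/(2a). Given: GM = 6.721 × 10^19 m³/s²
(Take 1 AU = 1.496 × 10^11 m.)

Convert to SI: a = 0.0459 AU = 6.86664e+09 m.
Total orbital energy is E = −GMm/(2a); binding energy is E_bind = −E = GMm/(2a).
E_bind = 6.721e+19 · 1008 / (2 · 6.86664e+09) J ≈ 4.933e+12 J = 4.933 TJ.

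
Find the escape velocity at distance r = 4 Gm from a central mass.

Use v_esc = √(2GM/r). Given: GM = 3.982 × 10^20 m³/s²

Convert to SI: r = 4 Gm = 4e+09 m.
Escape velocity comes from setting total energy to zero: ½v² − GM/r = 0 ⇒ v_esc = √(2GM / r).
v_esc = √(2 · 3.982e+20 / 4e+09) m/s ≈ 4.462e+05 m/s = 446.2 km/s.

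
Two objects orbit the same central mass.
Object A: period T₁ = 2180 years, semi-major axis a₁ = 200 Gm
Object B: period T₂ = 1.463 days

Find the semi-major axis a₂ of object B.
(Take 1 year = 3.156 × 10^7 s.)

Convert to SI: T₁ = 2180 years = 6.88008e+10 s; a₁ = 200 Gm = 2e+11 m; T₂ = 1.463 days = 126403 s.
Kepler's third law: (T₁/T₂)² = (a₁/a₂)³ ⇒ a₂ = a₁ · (T₂/T₁)^(2/3).
T₂/T₁ = 126403 / 6.88008e+10 = 1.83723e-06.
a₂ = 2e+11 · (1.83723e-06)^(2/3) m ≈ 3e+07 m = 30 Mm.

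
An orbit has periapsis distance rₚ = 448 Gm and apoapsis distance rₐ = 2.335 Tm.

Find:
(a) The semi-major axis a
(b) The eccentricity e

Convert to SI: rₚ = 448 Gm = 4.48e+11 m; rₐ = 2.335 Tm = 2.335e+12 m.
(a) a = (rₚ + rₐ) / 2 = (4.48e+11 + 2.335e+12) / 2 ≈ 1.392e+12 m = 1.391 Tm.
(b) e = (rₐ − rₚ) / (rₐ + rₚ) = (2.335e+12 − 4.48e+11) / (2.335e+12 + 4.48e+11) ≈ 0.678.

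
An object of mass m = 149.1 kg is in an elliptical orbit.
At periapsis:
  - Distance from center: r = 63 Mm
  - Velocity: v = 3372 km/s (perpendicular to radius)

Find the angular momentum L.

Convert to SI: r = 63 Mm = 6.3e+07 m; v = 3372 km/s = 3.372e+06 m/s.
Since v is perpendicular to r, L = m · v · r.
L = 149.1 · 3.372e+06 · 6.3e+07 kg·m²/s ≈ 3.167e+16 kg·m²/s.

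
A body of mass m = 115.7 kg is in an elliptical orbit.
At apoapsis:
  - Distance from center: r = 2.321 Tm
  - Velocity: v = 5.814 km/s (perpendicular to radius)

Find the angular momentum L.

Convert to SI: r = 2.321 Tm = 2.321e+12 m; v = 5.814 km/s = 5814 m/s.
Since v is perpendicular to r, L = m · v · r.
L = 115.7 · 5814 · 2.321e+12 kg·m²/s ≈ 1.561e+18 kg·m²/s.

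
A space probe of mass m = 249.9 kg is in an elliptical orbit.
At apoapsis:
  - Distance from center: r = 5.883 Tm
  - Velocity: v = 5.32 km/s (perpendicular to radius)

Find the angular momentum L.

Convert to SI: r = 5.883 Tm = 5.883e+12 m; v = 5.32 km/s = 5320 m/s.
Since v is perpendicular to r, L = m · v · r.
L = 249.9 · 5320 · 5.883e+12 kg·m²/s ≈ 7.821e+18 kg·m²/s.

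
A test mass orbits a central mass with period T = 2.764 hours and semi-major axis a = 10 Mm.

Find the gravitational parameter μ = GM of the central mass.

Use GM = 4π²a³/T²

Convert to SI: T = 2.764 hours = 9950.4 s; a = 10 Mm = 1e+07 m.
GM = 4π² · a³ / T².
GM = 4π² · (1e+07)³ / (9950.4)² m³/s² ≈ 3.987e+14 m³/s² = 3.987 × 10^14 m³/s².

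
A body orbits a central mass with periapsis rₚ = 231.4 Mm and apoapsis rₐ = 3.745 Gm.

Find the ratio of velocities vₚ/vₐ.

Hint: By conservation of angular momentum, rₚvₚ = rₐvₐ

Convert to SI: rₚ = 231.4 Mm = 2.314e+08 m; rₐ = 3.745 Gm = 3.745e+09 m.
Conservation of angular momentum gives rₚvₚ = rₐvₐ, so vₚ/vₐ = rₐ/rₚ.
vₚ/vₐ = 3.745e+09 / 2.314e+08 ≈ 16.18.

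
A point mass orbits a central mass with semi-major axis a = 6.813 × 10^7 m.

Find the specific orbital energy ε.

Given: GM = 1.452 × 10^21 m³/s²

ε = −GM / (2a).
ε = −1.452e+21 / (2 · 6.813e+07) J/kg ≈ -1.066e+13 J/kg = -1.066e+04 GJ/kg.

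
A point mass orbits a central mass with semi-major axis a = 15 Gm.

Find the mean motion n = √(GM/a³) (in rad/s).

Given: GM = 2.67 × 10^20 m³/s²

Convert to SI: a = 15 Gm = 1.5e+10 m.
n = √(GM / a³).
n = √(2.67e+20 / (1.5e+10)³) rad/s ≈ 8.894e-06 rad/s.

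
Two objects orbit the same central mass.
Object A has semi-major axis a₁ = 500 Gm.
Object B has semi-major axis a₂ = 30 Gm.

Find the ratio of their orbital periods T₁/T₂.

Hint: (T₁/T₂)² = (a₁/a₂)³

Convert to SI: a₁ = 500 Gm = 5e+11 m; a₂ = 30 Gm = 3e+10 m.
From Kepler's third law, (T₁/T₂)² = (a₁/a₂)³, so T₁/T₂ = (a₁/a₂)^(3/2).
a₁/a₂ = 5e+11 / 3e+10 = 16.6667.
T₁/T₂ = (16.6667)^(3/2) ≈ 68.04.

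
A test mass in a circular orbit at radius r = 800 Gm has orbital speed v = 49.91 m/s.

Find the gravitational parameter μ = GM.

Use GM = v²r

Convert to SI: r = 800 Gm = 8e+11 m.
For a circular orbit v² = GM/r, so GM = v² · r.
GM = (49.91)² · 8e+11 m³/s² ≈ 1.993e+15 m³/s² = 1.993 × 10^15 m³/s².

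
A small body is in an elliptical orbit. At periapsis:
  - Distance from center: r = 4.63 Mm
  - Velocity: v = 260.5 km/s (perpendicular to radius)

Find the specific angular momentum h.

Convert to SI: r = 4.63 Mm = 4.63e+06 m; v = 260.5 km/s = 260500 m/s.
With v perpendicular to r, h = r · v.
h = 4.63e+06 · 260500 m²/s ≈ 1.206e+12 m²/s.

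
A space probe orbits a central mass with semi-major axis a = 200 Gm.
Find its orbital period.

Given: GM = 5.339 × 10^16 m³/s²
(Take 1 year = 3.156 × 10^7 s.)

Convert to SI: a = 200 Gm = 2e+11 m.
Kepler's third law: T = 2π √(a³ / GM).
Substituting a = 2e+11 m and GM = 5.339e+16 m³/s²:
T = 2π √((2e+11)³ / 5.339e+16) s
T ≈ 2.432e+09 s = 77.07 years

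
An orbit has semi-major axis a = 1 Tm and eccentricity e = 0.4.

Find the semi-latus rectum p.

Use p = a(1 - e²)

Convert to SI: a = 1 Tm = 1e+12 m.
p = a (1 − e²).
p = 1e+12 · (1 − (0.4)²) = 1e+12 · 0.84 ≈ 8.4e+11 m = 840 Gm.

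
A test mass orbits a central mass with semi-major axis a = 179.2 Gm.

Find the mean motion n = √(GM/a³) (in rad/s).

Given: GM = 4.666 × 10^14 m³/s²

Convert to SI: a = 179.2 Gm = 1.792e+11 m.
n = √(GM / a³).
n = √(4.666e+14 / (1.792e+11)³) rad/s ≈ 2.848e-10 rad/s.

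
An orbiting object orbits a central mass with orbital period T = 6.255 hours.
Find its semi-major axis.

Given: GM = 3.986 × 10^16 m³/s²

Convert to SI: T = 6.255 hours = 22518 s.
Invert Kepler's third law: a = (GM · T² / (4π²))^(1/3).
Substituting T = 22518 s and GM = 3.986e+16 m³/s²:
a = (3.986e+16 · (22518)² / (4π²))^(1/3) m
a ≈ 8e+07 m = 80 Mm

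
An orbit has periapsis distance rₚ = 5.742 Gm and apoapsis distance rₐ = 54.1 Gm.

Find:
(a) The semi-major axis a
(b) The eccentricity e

Convert to SI: rₚ = 5.742 Gm = 5.742e+09 m; rₐ = 54.1 Gm = 5.41e+10 m.
(a) a = (rₚ + rₐ) / 2 = (5.742e+09 + 5.41e+10) / 2 ≈ 2.992e+10 m = 29.92 Gm.
(b) e = (rₐ − rₚ) / (rₐ + rₚ) = (5.41e+10 − 5.742e+09) / (5.41e+10 + 5.742e+09) ≈ 0.8081.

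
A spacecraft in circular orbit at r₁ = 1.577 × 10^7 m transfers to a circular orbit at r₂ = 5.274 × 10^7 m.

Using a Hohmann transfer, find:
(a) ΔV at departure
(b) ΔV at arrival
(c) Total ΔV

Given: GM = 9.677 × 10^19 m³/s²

Transfer semi-major axis: a_t = (r₁ + r₂)/2 = (1.577e+07 + 5.274e+07)/2 = 3.4255e+07 m.
Circular speeds: v₁ = √(GM/r₁) = 2.47716e+06 m/s, v₂ = √(GM/r₂) = 1.35457e+06 m/s.
Transfer speeds (vis-viva v² = GM(2/r − 1/a_t)): v₁ᵗ = 3.07371e+06 m/s, v₂ᵗ = 919082 m/s.
(a) ΔV₁ = |v₁ᵗ − v₁| ≈ 5.965e+05 m/s = 596.5 km/s.
(b) ΔV₂ = |v₂ − v₂ᵗ| ≈ 4.355e+05 m/s = 435.5 km/s.
(c) ΔV_total = ΔV₁ + ΔV₂ ≈ 1.032e+06 m/s = 1032 km/s.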